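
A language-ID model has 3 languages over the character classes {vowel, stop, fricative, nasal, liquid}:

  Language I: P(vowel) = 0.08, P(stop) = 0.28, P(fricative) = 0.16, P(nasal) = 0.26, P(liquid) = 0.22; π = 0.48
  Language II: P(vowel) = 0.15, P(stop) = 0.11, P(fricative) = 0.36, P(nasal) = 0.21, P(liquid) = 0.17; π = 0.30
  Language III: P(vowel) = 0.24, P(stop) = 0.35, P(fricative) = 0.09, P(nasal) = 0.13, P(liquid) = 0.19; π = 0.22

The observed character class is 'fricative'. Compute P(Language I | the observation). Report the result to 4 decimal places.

0.3754

Posterior ∝ prior × likelihood, so P(k | x) ∝ P(Z=k) f_k(x); normalise over all components.
Categorical probabilities:
  L_I = P(fricative | comp) = 0.16
  L_II = P(fricative | comp) = 0.36
  L_III = P(fricative | comp) = 0.09
Prior × likelihood for each component:
  P(Z=I)·L_I = 0.48 × 0.16 = 0.0768
  P(Z=II)·L_II = 0.30 × 0.36 = 0.108
  P(Z=III)·L_III = 0.22 × 0.09 = 0.0198
Evidence: 0.0768 + 0.108 + 0.0198 = 0.2046
P(Language I | 'fricative') = 0.0768 / 0.2046 ≈ 0.3754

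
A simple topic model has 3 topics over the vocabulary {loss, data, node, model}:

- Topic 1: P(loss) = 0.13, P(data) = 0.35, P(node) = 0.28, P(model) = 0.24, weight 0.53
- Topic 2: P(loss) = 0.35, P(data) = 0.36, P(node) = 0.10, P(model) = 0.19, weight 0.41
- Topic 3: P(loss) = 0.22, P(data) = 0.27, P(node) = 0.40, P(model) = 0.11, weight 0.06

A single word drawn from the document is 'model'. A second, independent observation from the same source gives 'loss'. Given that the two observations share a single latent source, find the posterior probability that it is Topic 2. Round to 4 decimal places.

The responsibility of component k is w_k f_k(x) divided by Σ_j w_j f_j(x).
Since both observations come from the same component, the likelihood for component k is f_k(x₁)·f_k(x₂).
  f_1 = [P(model | comp) = 0.24] × [0.13] = 0.0312
  f_2 = [P(model | comp) = 0.19] × [0.35] = 0.0665
  f_3 = [P(model | comp) = 0.11] × [0.22] = 0.0242
Weight by the priors:
  w_1·f_1 = 0.53 × 0.0312 = 0.016536
  w_2·f_2 = 0.41 × 0.0665 = 0.027265
  w_3·f_3 = 0.06 × 0.0242 = 0.001452
Denominator: 0.016536 + 0.027265 + 0.001452 = 0.045253
Responsibility of Topic 2: 0.027265 / 0.045253 ≈ 0.6025

0.6025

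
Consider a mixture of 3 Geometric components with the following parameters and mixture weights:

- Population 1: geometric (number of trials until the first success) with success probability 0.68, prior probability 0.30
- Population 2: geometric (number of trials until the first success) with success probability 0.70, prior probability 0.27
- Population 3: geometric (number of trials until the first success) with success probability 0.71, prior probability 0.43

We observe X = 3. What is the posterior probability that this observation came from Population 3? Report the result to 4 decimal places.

0.4039

Apply Bayes' rule: the posterior for each component is proportional to its prior times its likelihood at x.
Geometric probabilities:
  L_1 = 0.68·(1−0.68)^2 = 0.68·0.1024 = 0.069632
  L_2 = 0.70·(1−0.70)^2 = 0.70·0.09 = 0.063
  L_3 = 0.71·(1−0.71)^2 = 0.71·0.0841 = 0.059711
Weight by the priors:
  w_1·L_1 = 0.30 × 0.069632 = 0.0208896
  w_2·L_2 = 0.27 × 0.063 = 0.01701
  w_3·L_3 = 0.43 × 0.059711 = 0.0256757
Marginal: 0.0208896 + 0.01701 + 0.0256757 = 0.0635753
P(Population 3 | data) = 0.0256757 / 0.0635753 ≈ 0.4039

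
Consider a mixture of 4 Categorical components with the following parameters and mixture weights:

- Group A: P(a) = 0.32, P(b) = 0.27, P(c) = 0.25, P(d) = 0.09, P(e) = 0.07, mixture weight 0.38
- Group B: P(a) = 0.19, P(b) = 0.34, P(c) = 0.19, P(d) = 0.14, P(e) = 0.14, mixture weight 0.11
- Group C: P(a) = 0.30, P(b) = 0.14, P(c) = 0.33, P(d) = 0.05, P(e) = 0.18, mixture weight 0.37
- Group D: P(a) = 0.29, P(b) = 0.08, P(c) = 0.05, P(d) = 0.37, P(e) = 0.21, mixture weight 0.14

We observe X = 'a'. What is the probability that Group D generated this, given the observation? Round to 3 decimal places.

0.138

By Bayes' theorem, P(k | x) = P(Z=k) f_k(x) / Σ_j P(Z=j) f_j(x).
Categorical probabilities:
  p_A = P(a | comp) = 0.32
  p_B = P(a | comp) = 0.19
  p_C = P(a | comp) = 0.30
  p_D = P(a | comp) = 0.29
Prior × likelihood for each component:
  P(Z=A)·p_A = 0.38 × 0.32 = 0.1216
  P(Z=B)·p_B = 0.11 × 0.19 = 0.0209
  P(Z=C)·p_C = 0.37 × 0.3 = 0.111
  P(Z=D)·p_D = 0.14 × 0.29 = 0.0406
Evidence: 0.1216 + 0.0209 + 0.111 + 0.0406 = 0.2941
P(Group D | the observation) = 0.0406 / 0.2941 ≈ 0.138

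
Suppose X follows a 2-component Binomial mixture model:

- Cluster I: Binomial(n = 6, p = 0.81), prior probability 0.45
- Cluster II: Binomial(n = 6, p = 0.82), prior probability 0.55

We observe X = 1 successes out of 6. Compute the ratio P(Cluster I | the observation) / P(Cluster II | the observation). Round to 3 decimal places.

1.059

Only the two components matter; the odds are (w_i f_i(x)) / (w_j f_j(x)).
Binomial probabilities:
  p_I = C(6,1)·0.81^1·0.19^5 = 6·0.81·0.00024761 = 0.00120338
  p_II = C(6,1)·0.82^1·0.18^5 = 6·0.82·0.000188957 = 0.000929667
Odds = (0.45/0.55) × (0.00120338/0.000929667) = 0.818182 × 1.29442 ≈ 1.059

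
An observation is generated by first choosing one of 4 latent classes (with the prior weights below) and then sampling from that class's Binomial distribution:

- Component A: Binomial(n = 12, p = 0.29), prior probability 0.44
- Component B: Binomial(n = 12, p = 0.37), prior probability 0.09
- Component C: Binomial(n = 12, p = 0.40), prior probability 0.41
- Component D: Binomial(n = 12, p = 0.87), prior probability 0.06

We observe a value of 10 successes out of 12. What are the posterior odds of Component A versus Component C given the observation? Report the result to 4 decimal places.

The posterior odds equal the prior odds times the likelihood ratio: (π_i/π_j)·(f_i(x)/f_j(x)).
Binomial probabilities:
  f_A = C(12,10)·0.29^10·0.71^2 = 66·4.20707e-06·0.5041 = 0.000139972
  f_B = C(12,10)·0.37^10·0.63^2 = 66·4.80858e-05·0.3969 = 0.00125963
  f_C = C(12,10)·0.40^10·0.60^2 = 66·0.000104858·0.36 = 0.00249142
  f_D = C(12,10)·0.87^10·0.13^2 = 66·0.248423·0.0169 = 0.277091
6.15876e-05 / 0.00102148 ≈ 0.0603

0.0603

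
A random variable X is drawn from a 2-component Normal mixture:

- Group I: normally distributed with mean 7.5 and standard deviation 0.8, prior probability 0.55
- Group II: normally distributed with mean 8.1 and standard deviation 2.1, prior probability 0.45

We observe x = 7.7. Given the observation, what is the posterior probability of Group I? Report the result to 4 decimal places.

Apply Bayes' rule: the posterior for each component is proportional to its prior times its likelihood at x.
Normal densities:
  L_I = (1/(0.8·√(2π)))·exp(−(7.7−7.5)²/(2·0.8²)) = 0.498678·exp(-0.03125) = 0.483335
  L_II = (1/(2.1·√(2π)))·exp(−(7.7−8.1)²/(2·2.1²)) = 0.189973·exp(-0.01814) = 0.186557
Unnormalised posteriors:
  π_I·L_I = 0.55 × 0.483335 = 0.265834
  π_II·L_II = 0.45 × 0.186557 = 0.0839508
Normaliser: 0.265834 + 0.0839508 = 0.349785
So the posterior for Group I is 0.265834 / 0.349785 ≈ 0.7600.

0.7600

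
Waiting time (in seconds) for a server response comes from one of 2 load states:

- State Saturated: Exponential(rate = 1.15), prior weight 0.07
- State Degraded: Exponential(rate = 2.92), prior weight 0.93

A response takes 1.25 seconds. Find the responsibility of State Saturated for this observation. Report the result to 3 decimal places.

0.213

P(component k | x) = w_k·f_k(x) / marginal(x), where marginal(x) = Σ_j w_j·f_j(x).
Component likelihoods at x = 1.25 seconds:
  L_Saturated = 0.273149
  L_Degraded = 0.0758941
Weight by the priors:
  w_Saturated·L_Saturated = 0.07 × 0.273149 = 0.0191204
  w_Degraded·L_Degraded = 0.93 × 0.0758941 = 0.0705815
Evidence: 0.0191204 + 0.0705815 = 0.0897019
So the posterior for State Saturated is 0.0191204 / 0.0897019 ≈ 0.213.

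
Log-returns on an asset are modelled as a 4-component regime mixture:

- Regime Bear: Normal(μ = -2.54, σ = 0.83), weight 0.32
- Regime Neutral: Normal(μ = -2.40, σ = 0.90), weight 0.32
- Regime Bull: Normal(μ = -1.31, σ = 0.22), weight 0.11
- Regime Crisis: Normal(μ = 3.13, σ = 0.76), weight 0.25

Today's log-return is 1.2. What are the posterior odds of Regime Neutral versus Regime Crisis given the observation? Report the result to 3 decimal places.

The posterior odds equal the prior odds times the likelihood ratio: (w_i/w_j)·(f_i(x)/f_j(x)).
Normal densities:
  p_Bear = 1.87422e-05
  p_Neutral = 0.0001487
  p_Bull = 9.84023e-29
  p_Crisis = 0.02088
Posterior odds = (w_Neutral·p_Neutral) / (w_Crisis·p_Crisis) = (0.32·0.0001487) / (0.25·0.02088) = 4.75841e-05 / 0.00521999 ≈ 0.009

0.009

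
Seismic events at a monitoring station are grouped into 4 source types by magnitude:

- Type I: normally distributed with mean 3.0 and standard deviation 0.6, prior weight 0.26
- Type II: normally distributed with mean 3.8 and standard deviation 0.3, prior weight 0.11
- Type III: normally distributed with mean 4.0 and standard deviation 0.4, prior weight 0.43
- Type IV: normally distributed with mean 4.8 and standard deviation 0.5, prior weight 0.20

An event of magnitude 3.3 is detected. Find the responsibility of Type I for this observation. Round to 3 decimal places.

P(component k | x) = w_k·f_k(x) / marginal(x), where marginal(x) = Σ_j w_j·f_j(x).
Evaluate each component's likelihood at the observed value:
  L_I = 0.586776
  L_II = 0.33159
  L_III = 0.215693
  L_IV = 0.0088637
Weight by the priors:
  w_I·L_I = 0.26 × 0.586776 = 0.152562
  w_II·L_II = 0.11 × 0.33159 = 0.036475
  w_III·L_III = 0.43 × 0.215693 = 0.0927481
  w_IV·L_IV = 0.20 × 0.0088637 = 0.00177274
Evidence: 0.152562 + 0.036475 + 0.0927481 + 0.00177274 = 0.283557
So the posterior for Type I is 0.152562 / 0.283557 ≈ 0.538.

0.538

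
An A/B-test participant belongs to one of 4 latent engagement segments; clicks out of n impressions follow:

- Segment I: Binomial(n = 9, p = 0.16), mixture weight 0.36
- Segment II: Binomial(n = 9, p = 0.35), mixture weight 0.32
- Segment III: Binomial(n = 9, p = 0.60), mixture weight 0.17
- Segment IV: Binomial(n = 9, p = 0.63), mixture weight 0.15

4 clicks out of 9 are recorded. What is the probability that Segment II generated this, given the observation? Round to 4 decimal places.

0.5330

By Bayes' theorem, P(k | x) = π_k f_k(x) / Σ_j π_j f_j(x).
Evaluate each component's likelihood at the observed value:
  L_I = 0.034534
  L_II = 0.219386
  L_III = 0.167215
  L_IV = 0.137639
Multiply by the mixture weights:
  π_I·L_I = 0.36 × 0.034534 = 0.0124322
  π_II·L_II = 0.32 × 0.219386 = 0.0702036
  π_III·L_III = 0.17 × 0.167215 = 0.0284266
  π_IV·L_IV = 0.15 × 0.137639 = 0.0206458
Marginal: 0.0124322 + 0.0702036 + 0.0284266 + 0.0206458 = 0.131708
P(Segment II | 4 clicks out of 9) ≈ 0.5330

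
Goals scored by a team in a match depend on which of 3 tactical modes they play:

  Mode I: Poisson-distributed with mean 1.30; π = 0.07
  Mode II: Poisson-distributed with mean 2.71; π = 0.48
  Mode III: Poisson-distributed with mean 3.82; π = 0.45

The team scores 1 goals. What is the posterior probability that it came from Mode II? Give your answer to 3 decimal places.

0.581

Posterior ∝ prior × likelihood, so P(k | x) ∝ P(Z=k) f_k(x); normalise over all components.
Component likelihoods at x = 1 goals:
  p_I = 0.354291
  p_II = 0.180315
  p_III = 0.0837642
Prior × likelihood for each component:
  P(Z=I)·p_I = 0.07 × 0.354291 = 0.0248004
  P(Z=II)·p_II = 0.48 × 0.180315 = 0.0865511
  P(Z=III)·p_III = 0.45 × 0.0837642 = 0.0376939
Marginal: 0.0248004 + 0.0865511 + 0.0376939 = 0.149045
P(Mode II | the observation) = 0.0865511 / 0.149045 ≈ 0.581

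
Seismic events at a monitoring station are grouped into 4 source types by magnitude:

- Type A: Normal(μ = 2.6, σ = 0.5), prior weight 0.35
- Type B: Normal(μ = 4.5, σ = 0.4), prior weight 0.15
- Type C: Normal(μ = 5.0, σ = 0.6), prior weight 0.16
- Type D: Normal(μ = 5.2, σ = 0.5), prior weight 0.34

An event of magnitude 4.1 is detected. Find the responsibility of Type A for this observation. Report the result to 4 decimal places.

0.0203

Posterior ∝ prior × likelihood, so P(k | x) ∝ P(Z=k) f_k(x); normalise over all components.
Component likelihoods at x = 4.1:
  p_A = (1/(0.5·√(2π)))·exp(−(4.1−2.6)²/(2·0.5²)) = 0.797885·exp(-4.50000) = 0.0088637
  p_B = (1/(0.4·√(2π)))·exp(−(4.1−4.5)²/(2·0.4²)) = 0.997356·exp(-0.50000) = 0.604927
  p_C = (1/(0.6·√(2π)))·exp(−(4.1−5.0)²/(2·0.6²)) = 0.664904·exp(-1.12500) = 0.215863
  p_D = (1/(0.5·√(2π)))·exp(−(4.1−5.2)²/(2·0.5²)) = 0.797885·exp(-2.42000) = 0.0709492
Weight by the priors:
  P(Z=A)·p_A = 0.35 × 0.0088637 = 0.00310229
  P(Z=B)·p_B = 0.15 × 0.604927 = 0.090739
  P(Z=C)·p_C = 0.16 × 0.215863 = 0.034538
  P(Z=D)·p_D = 0.34 × 0.0709492 = 0.0241227
Normaliser: 0.00310229 + 0.090739 + 0.034538 + 0.0241227 = 0.152502
So the posterior for Type A is 0.00310229 / 0.152502 ≈ 0.0203.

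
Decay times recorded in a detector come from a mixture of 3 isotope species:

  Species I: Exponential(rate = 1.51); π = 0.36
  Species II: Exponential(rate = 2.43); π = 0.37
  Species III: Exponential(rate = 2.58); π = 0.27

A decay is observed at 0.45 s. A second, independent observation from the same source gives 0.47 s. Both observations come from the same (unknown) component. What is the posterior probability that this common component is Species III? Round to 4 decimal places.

Posterior ∝ prior × likelihood, so P(k | x) ∝ w_k f_k(x); normalise over all components.
Since both observations come from the same component, the likelihood for component k is f_k(x₁)·f_k(x₂).
  L_I = [1.51·e^(−1.51·0.45) = 1.51·e^(−0.6795) = 0.765374] × [0.742605] = 0.568371
  L_II = [2.43·e^(−2.43·0.45) = 2.43·e^(−1.0935) = 0.814152] × [0.77553] = 0.631399
  L_III = [2.58·e^(−2.58·0.45) = 2.58·e^(−1.1610) = 0.807986] × [0.767351] = 0.620009
Multiply by the mixture weights:
  w_I·L_I = 0.36 × 0.568371 = 0.204614
  w_II·L_II = 0.37 × 0.631399 = 0.233618
  w_III·L_III = 0.27 × 0.620009 = 0.167402
Normaliser: 0.204614 + 0.233618 + 0.167402 = 0.605634
P(Species III | x₁,x₂) ≈ 0.2764

0.2764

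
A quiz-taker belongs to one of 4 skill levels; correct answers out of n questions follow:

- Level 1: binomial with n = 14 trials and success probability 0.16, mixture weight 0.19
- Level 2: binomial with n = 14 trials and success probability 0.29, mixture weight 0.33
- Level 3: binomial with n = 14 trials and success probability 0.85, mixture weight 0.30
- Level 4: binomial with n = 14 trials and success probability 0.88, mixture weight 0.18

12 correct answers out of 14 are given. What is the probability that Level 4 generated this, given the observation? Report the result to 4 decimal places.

0.3680

Posterior ∝ prior × likelihood, so P(k | x) ∝ P(Z=k) f_k(x); normalise over all components.
Component likelihoods at x = 12 correct answers out of 14:
  L_1 = C(14,12)·0.16^12·0.84^2 = 91·2.81475e-10·0.7056 = 1.80734e-08
  L_2 = C(14,12)·0.29^12·0.71^2 = 91·3.53815e-07·0.5041 = 1.62306e-05
  L_3 = C(14,12)·0.85^12·0.15^2 = 91·0.142242·0.0225 = 0.29124
  L_4 = C(14,12)·0.88^12·0.12^2 = 91·0.215671·0.0144 = 0.282615
Prior × likelihood for each component:
  P(Z=1)·L_1 = 0.19 × 1.80734e-08 = 3.43395e-09
  P(Z=2)·L_2 = 0.33 × 1.62306e-05 = 5.35609e-06
  P(Z=3)·L_3 = 0.30 × 0.29124 = 0.087372
  P(Z=4)·L_4 = 0.18 × 0.282615 = 0.0508708
Normaliser: 3.43395e-09 + 5.35609e-06 + 0.087372 + 0.0508708 = 0.138248
Responsibility of Level 4: 0.0508708 / 0.138248 ≈ 0.3680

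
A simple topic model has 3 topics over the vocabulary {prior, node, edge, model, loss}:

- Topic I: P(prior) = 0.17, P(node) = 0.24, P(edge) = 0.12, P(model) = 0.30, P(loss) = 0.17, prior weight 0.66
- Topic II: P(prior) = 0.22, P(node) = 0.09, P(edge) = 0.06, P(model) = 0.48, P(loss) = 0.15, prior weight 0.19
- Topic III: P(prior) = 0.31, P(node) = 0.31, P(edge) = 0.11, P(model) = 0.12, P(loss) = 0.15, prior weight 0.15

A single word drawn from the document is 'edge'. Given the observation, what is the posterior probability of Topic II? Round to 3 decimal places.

Apply Bayes' rule: the posterior for each component is proportional to its prior times its likelihood at x.
Categorical probabilities:
  L_I = P(edge | comp) = 0.12
  L_II = P(edge | comp) = 0.06
  L_III = P(edge | comp) = 0.11
Weight by the priors:
  w_I·L_I = 0.66 × 0.12 = 0.0792
  w_II·L_II = 0.19 × 0.06 = 0.0114
  w_III·L_III = 0.15 × 0.11 = 0.0165
Evidence: 0.0792 + 0.0114 + 0.0165 = 0.1071
P(Topic II | x) ≈ 0.106

0.106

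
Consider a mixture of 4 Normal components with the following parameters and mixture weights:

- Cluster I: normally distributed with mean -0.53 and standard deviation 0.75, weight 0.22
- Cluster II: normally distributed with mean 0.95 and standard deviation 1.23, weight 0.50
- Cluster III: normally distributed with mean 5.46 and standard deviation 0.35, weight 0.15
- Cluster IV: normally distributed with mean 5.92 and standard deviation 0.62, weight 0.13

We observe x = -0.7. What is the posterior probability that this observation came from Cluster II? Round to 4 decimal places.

0.3664

Posterior ∝ prior × likelihood, so P(k | x) ∝ w_k f_k(x); normalise over all components.
Evaluate each component's likelihood at the observed value:
  f_I = 0.518433
  f_II = 0.1319
  f_III = 6.21316e-68
  f_IV = 1.12759e-25
Weight by the priors:
  w_I·f_I = 0.22 × 0.518433 = 0.114055
  w_II·f_II = 0.50 × 0.1319 = 0.0659498
  w_III·f_III = 0.15 × 6.21316e-68 = 9.31974e-69
  w_IV·f_IV = 0.13 × 1.12759e-25 = 1.46587e-26
Sum: 0.114055 + 0.0659498 + 9.31974e-69 + 1.46587e-26 = 0.180005
Responsibility of Cluster II: 0.0659498 / 0.180005 ≈ 0.3664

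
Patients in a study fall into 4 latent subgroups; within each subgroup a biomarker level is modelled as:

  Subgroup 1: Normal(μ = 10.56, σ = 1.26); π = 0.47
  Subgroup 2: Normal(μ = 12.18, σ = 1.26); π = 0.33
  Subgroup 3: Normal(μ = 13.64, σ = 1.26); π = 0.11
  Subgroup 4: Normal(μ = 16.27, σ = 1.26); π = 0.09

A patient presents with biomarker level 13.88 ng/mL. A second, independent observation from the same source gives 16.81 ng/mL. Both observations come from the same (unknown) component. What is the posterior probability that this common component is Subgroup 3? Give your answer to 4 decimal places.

0.2492

P(component k | x) = π_k·f_k(x) / marginal(x), where marginal(x) = Σ_j π_j·f_j(x).
Since both observations come from the same component, the likelihood for component k is f_k(x₁)·f_k(x₂).
  L_1 = [(1/(1.26·√(2π)))·exp(−(13.88−10.56)²/(2·1.26²)) = 0.316621·exp(-3.47140) = 0.00983848] × [1.43776e-06] = 1.41454e-08
  L_2 = [(1/(1.26·√(2π)))·exp(−(13.88−12.18)²/(2·1.26²)) = 0.316621·exp(-0.91018) = 0.127425] × [0.000370223] = 4.71756e-05
  L_3 = [(1/(1.26·√(2π)))·exp(−(13.88−13.64)²/(2·1.26²)) = 0.316621·exp(-0.01814) = 0.310929] × [0.0133684] = 0.00415663
  L_4 = [(1/(1.26·√(2π)))·exp(−(13.88−16.27)²/(2·1.26²)) = 0.316621·exp(-1.79897) = 0.0523908] × [0.288839] = 0.0151325
Weight by the priors:
  π_1·L_1 = 0.47 × 1.41454e-08 = 6.64832e-09
  π_2·L_2 = 0.33 × 4.71756e-05 = 1.55679e-05
  π_3·L_3 = 0.11 × 0.00415663 = 0.00045723
  π_4·L_4 = 0.09 × 0.0151325 = 0.00136192
Denominator: 6.64832e-09 + 1.55679e-05 + 0.00045723 + 0.00136192 = 0.00183473
P(Subgroup 3 | x₁, x₂) ≈ 0.2492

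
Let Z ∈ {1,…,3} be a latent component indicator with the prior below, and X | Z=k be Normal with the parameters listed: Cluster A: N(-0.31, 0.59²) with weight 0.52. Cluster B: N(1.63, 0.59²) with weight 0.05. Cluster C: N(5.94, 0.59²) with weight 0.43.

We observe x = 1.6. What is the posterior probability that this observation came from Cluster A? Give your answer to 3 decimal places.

The responsibility of component k is π_k f_k(x) divided by Σ_j π_j f_j(x).
Evaluate each component's likelihood at the observed value:
  L_A = 0.00358383
  L_B = 0.6753
  L_C = 1.20303e-12
Weight by the priors:
  π_A·L_A = 0.52 × 0.00358383 = 0.00186359
  π_B·L_B = 0.05 × 0.6753 = 0.033765
  π_C·L_C = 0.43 × 1.20303e-12 = 5.17304e-13
Marginal: 0.00186359 + 0.033765 + 5.17304e-13 = 0.0356286
P(Cluster A | x) ≈ 0.052

0.052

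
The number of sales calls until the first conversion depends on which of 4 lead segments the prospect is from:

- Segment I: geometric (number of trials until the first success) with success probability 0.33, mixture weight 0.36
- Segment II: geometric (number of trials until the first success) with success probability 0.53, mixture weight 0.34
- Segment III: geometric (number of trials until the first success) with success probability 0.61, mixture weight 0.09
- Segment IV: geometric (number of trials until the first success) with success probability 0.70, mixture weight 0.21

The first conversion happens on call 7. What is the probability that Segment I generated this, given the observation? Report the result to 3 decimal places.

0.827

Posterior ∝ prior × likelihood, so P(k | x) ∝ π_k f_k(x); normalise over all components.
Component likelihoods at x = 7:
  p_I = 0.33·(1−0.33)^6 = 0.33·0.0904584 = 0.0298513
  p_II = 0.53·(1−0.53)^6 = 0.53·0.0107792 = 0.00571298
  p_III = 0.61·(1−0.61)^6 = 0.61·0.00351874 = 0.00214643
  p_IV = 0.70·(1−0.70)^6 = 0.70·0.000729 = 0.0005103
Prior × likelihood for each component:
  π_I·p_I = 0.36 × 0.0298513 = 0.0107465
  π_II·p_II = 0.34 × 0.00571298 = 0.00194241
  π_III·p_III = 0.09 × 0.00214643 = 0.000193179
  π_IV·p_IV = 0.21 × 0.0005103 = 0.000107163
Denominator: 0.0107465 + 0.00194241 + 0.000193179 + 0.000107163 = 0.0129892
Responsibility of Segment I: 0.0107465 / 0.0129892 ≈ 0.827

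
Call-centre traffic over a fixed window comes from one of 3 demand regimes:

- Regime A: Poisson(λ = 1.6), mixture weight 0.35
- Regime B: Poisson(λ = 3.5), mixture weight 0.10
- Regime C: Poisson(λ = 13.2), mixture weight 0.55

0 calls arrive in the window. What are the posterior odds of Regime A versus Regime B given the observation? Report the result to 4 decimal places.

The posterior odds equal the prior odds times the likelihood ratio: (π_i/π_j)·(f_i(x)/f_j(x)).
Component likelihoods at x = 0 calls:
  f_A = e^(−1.6)·1.6^0/0! = 0.201897
  f_B = e^(−3.5)·3.5^0/0! = 0.0301974
  f_C = e^(−13.2)·13.2^0/0! = 1.8506e-06
Odds = (0.35/0.10) × (0.201897/0.0301974) = 3.5 × 6.68589 ≈ 23.4006

23.4006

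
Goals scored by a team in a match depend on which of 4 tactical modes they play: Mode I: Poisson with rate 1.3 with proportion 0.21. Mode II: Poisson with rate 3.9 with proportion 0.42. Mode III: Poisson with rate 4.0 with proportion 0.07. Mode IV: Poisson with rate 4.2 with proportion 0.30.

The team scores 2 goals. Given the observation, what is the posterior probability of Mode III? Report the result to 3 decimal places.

Posterior ∝ prior × likelihood, so P(k | x) ∝ π_k f_k(x); normalise over all components.
Poisson probabilities:
  p_I = e^(−1.3)·1.3^2/2! = 0.230289
  p_II = e^(−3.9)·3.9^2/2! = 0.15394
  p_III = e^(−4.0)·4.0^2/2! = 0.146525
  p_IV = e^(−4.2)·4.2^2/2! = 0.132261
Unnormalised posteriors:
  π_I·p_I = 0.21 × 0.230289 = 0.0483608
  π_II·p_II = 0.42 × 0.15394 = 0.0646547
  π_III·p_III = 0.07 × 0.146525 = 0.0102568
  π_IV·p_IV = 0.30 × 0.132261 = 0.0396783
Sum: 0.0483608 + 0.0646547 + 0.0102568 + 0.0396783 = 0.162951
Responsibility of Mode III: 0.0102568 / 0.162951 ≈ 0.063

0.063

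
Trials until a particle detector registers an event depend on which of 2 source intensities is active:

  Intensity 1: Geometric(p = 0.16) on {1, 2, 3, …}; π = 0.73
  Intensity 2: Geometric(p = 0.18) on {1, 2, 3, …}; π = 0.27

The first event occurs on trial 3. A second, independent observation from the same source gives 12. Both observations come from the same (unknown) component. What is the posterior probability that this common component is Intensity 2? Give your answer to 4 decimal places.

Apply Bayes' rule: the posterior for each component is proportional to its prior times its likelihood at x.
Since both observations come from the same component, the likelihood for component k is f_k(x₁)·f_k(x₂).
  L_1 = [0.16·(1−0.16)^2 = 0.16·0.7056 = 0.112896] × [0.0235067] = 0.00265382
  L_2 = [0.18·(1−0.18)^2 = 0.18·0.6724 = 0.121032] × [0.0202873] = 0.00245542
Unnormalised posteriors:
  w_1·L_1 = 0.73 × 0.00265382 = 0.00193729
  w_2·L_2 = 0.27 × 0.00245542 = 0.000662962
Marginal: 0.00193729 + 0.000662962 = 0.00260025
So the posterior for Intensity 2 is 0.000662962 / 0.00260025 ≈ 0.2550.

0.2550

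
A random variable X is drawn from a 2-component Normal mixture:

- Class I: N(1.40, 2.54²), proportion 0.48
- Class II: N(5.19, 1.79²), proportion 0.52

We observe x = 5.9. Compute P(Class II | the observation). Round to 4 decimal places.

Posterior ∝ prior × likelihood, so P(k | x) ∝ P(Z=k) f_k(x); normalise over all components.
Normal densities:
  f_I = (1/(2.54·√(2π)))·exp(−(5.9−1.40)²/(2·2.54²)) = 0.157064·exp(-1.56938) = 0.0326967
  f_II = (1/(1.79·√(2π)))·exp(−(5.9−5.19)²/(2·1.79²)) = 0.222873·exp(-0.07866) = 0.206012
Unnormalised posteriors:
  P(Z=I)·f_I = 0.48 × 0.0326967 = 0.0156944
  P(Z=II)·f_II = 0.52 × 0.206012 = 0.107126
Marginal: 0.0156944 + 0.107126 = 0.122821
So the posterior for Class II is 0.107126 / 0.122821 ≈ 0.8722.

0.8722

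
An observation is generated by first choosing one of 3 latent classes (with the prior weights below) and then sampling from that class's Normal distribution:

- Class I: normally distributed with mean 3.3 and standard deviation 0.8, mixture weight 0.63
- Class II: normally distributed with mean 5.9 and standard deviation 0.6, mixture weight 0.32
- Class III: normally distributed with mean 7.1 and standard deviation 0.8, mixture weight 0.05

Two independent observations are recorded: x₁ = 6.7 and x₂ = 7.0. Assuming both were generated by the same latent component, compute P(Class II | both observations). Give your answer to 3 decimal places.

Posterior ∝ prior × likelihood, so P(k | x) ∝ w_k f_k(x); normalise over all components.
Since both observations come from the same component, the likelihood for component k is f_k(x₁)·f_k(x₂).
  f_I = [(1/(0.8·√(2π)))·exp(−(6.7−3.3)²/(2·0.8²)) = 0.498678·exp(-9.03125) = 5.96483e-05] × [1.12955e-05] = 6.73756e-10
  f_II = [(1/(0.6·√(2π)))·exp(−(6.7−5.9)²/(2·0.6²)) = 0.664904·exp(-0.88889) = 0.27335] × [0.123852] = 0.0338549
  f_III = [(1/(0.8·√(2π)))·exp(−(6.7−7.1)²/(2·0.8²)) = 0.498678·exp(-0.12500) = 0.440082] × [0.494797] = 0.217751
Prior × likelihood for each component:
  w_I·f_I = 0.63 × 6.73756e-10 = 4.24467e-10
  w_II·f_II = 0.32 × 0.0338549 = 0.0108336
  w_III·f_III = 0.05 × 0.217751 = 0.0108876
Marginal: 4.24467e-10 + 0.0108336 + 0.0108876 = 0.0217211
Responsibility of Class II: 0.0108336 / 0.0217211 ≈ 0.499

0.499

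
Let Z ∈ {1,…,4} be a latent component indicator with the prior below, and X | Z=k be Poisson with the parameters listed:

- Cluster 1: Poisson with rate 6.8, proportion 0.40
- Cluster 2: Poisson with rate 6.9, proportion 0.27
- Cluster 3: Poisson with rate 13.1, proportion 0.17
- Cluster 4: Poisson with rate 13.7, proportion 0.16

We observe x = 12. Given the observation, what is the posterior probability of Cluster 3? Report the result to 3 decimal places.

0.366

Apply Bayes' rule: the posterior for each component is proportional to its prior times its likelihood at x.
Component likelihoods at x = 12:
  f_1 = e^(−6.8)·6.8^12/12! = 0.0227283
  f_2 = e^(−6.9)·6.9^12/12! = 0.0245031
  f_3 = e^(−13.1)·13.1^12/12! = 0.109059
  f_4 = e^(−13.7)·13.7^12/12! = 0.102441
Unnormalised posteriors:
  π_1·f_1 = 0.40 × 0.0227283 = 0.00909133
  π_2·f_2 = 0.27 × 0.0245031 = 0.00661582
  π_3·f_3 = 0.17 × 0.109059 = 0.01854
  π_4·f_4 = 0.16 × 0.102441 = 0.0163906
Evidence: 0.00909133 + 0.00661582 + 0.01854 + 0.0163906 = 0.0506378
P(Cluster 3 | x) = 0.01854 / 0.0506378 ≈ 0.366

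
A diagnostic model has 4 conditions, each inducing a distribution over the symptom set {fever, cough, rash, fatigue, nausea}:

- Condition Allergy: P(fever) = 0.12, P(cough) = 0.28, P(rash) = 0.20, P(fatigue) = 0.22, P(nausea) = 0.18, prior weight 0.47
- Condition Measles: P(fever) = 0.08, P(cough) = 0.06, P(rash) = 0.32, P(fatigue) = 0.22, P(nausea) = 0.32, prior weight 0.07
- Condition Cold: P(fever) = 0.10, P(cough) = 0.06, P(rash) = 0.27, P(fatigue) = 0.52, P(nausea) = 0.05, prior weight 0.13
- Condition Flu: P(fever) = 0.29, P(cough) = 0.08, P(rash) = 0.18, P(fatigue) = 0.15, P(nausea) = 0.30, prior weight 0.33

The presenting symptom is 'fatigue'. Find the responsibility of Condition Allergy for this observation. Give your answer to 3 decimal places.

Posterior ∝ prior × likelihood, so P(k | x) ∝ w_k f_k(x); normalise over all components.
Component likelihoods at x = 'fatigue':
  f_Allergy = 0.22
  f_Measles = 0.22
  f_Cold = 0.52
  f_Flu = 0.15
Weight by the priors:
  w_Allergy·f_Allergy = 0.47 × 0.22 = 0.1034
  w_Measles·f_Measles = 0.07 × 0.22 = 0.0154
  w_Cold·f_Cold = 0.13 × 0.52 = 0.0676
  w_Flu·f_Flu = 0.33 × 0.15 = 0.0495
Evidence: 0.1034 + 0.0154 + 0.0676 + 0.0495 = 0.2359
So the posterior for Condition Allergy is 0.1034 / 0.2359 ≈ 0.438.

0.438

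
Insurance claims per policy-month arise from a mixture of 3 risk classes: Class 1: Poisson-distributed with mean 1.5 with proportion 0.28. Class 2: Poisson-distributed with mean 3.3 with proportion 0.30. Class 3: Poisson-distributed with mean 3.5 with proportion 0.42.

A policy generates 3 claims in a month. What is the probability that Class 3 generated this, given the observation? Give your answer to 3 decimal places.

P(component k | x) = w_k·f_k(x) / marginal(x), where marginal(x) = Σ_j w_j·f_j(x).
Evaluate each component's likelihood at the observed value:
  L_1 = 0.125511
  L_2 = 0.220912
  L_3 = 0.215785
Prior × likelihood for each component:
  w_1·L_1 = 0.28 × 0.125511 = 0.035143
  w_2·L_2 = 0.30 × 0.220912 = 0.0662735
  w_3·L_3 = 0.42 × 0.215785 = 0.0906299
Evidence: 0.035143 + 0.0662735 + 0.0906299 = 0.192046
Responsibility of Class 3: 0.0906299 / 0.192046 ≈ 0.472

0.472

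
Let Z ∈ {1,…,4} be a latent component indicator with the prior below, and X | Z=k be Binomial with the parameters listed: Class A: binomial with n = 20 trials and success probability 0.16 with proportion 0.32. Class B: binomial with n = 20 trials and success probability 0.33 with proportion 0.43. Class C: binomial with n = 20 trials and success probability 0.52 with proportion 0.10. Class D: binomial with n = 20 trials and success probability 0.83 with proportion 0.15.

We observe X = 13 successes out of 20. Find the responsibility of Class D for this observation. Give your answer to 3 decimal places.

0.290

Posterior ∝ prior × likelihood, so P(k | x) ∝ w_k f_k(x); normalise over all components.
Component likelihoods at x = 13 successes out of 20:
  f_A = C(20,13)·0.16^13·0.84^7 = 77520·4.5036e-11·0.29509 = 1.03022e-06
  f_B = C(20,13)·0.33^13·0.67^7 = 77520·5.50404e-07·0.0606071 = 0.00258594
  f_C = C(20,13)·0.52^13·0.48^7 = 77520·0.000203256·0.00587068 = 0.0925009
  f_D = C(20,13)·0.83^13·0.17^7 = 77520·0.0887187·4.10339e-06 = 0.0282209
Multiply by the mixture weights:
  w_A·f_A = 0.32 × 1.03022e-06 = 3.29669e-07
  w_B·f_B = 0.43 × 0.00258594 = 0.00111195
  w_C·f_C = 0.10 × 0.0925009 = 0.00925009
  w_D·f_D = 0.15 × 0.0282209 = 0.00423314
Evidence: 3.29669e-07 + 0.00111195 + 0.00925009 + 0.00423314 = 0.0145955
P(Class D | the observation) ≈ 0.290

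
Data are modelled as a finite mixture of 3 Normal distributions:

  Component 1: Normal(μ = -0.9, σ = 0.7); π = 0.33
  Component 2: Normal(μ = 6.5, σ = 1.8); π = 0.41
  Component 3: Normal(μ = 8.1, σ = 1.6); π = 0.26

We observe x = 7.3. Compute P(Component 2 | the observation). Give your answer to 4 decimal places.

By Bayes' theorem, P(k | x) = P(Z=k) f_k(x) / Σ_j P(Z=j) f_j(x).
Component likelihoods at x = 7.3:
  p_1 = 9.07596e-31
  p_2 = 0.200791
  p_3 = 0.220041
Prior × likelihood for each component:
  P(Z=1)·p_1 = 0.33 × 9.07596e-31 = 2.99507e-31
  P(Z=2)·p_2 = 0.41 × 0.200791 = 0.0823243
  P(Z=3)·p_3 = 0.26 × 0.220041 = 0.0572106
Sum: 2.99507e-31 + 0.0823243 + 0.0572106 = 0.139535
P(Component 2 | data) = 0.0823243 / 0.139535 ≈ 0.5900

0.5900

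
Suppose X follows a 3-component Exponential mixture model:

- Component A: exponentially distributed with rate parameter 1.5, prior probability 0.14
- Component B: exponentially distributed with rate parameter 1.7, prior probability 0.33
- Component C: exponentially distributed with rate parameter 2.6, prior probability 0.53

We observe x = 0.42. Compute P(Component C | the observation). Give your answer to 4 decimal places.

By Bayes' theorem, P(k | x) = π_k f_k(x) / Σ_j π_j f_j(x).
Evaluate each component's likelihood at the observed value:
  p_A = 1.5·e^(−1.5·0.42) = 1.5·e^(−0.6300) = 0.798888
  p_B = 1.7·e^(−1.7·0.42) = 1.7·e^(−0.7140) = 0.832459
  p_C = 2.6·e^(−2.6·0.42) = 2.6·e^(−1.0920) = 0.872416
Prior × likelihood for each component:
  π_A·p_A = 0.14 × 0.798888 = 0.111844
  π_B·p_B = 0.33 × 0.832459 = 0.274711
  π_C·p_C = 0.53 × 0.872416 = 0.462381
Denominator: 0.111844 + 0.274711 + 0.462381 = 0.848936
Responsibility of Component C: 0.462381 / 0.848936 ≈ 0.5447

0.5447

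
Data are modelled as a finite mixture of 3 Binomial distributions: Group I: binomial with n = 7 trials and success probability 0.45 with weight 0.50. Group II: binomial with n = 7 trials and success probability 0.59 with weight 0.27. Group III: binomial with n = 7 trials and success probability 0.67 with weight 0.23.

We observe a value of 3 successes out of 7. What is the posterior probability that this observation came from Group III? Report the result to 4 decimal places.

0.1251

Posterior ∝ prior × likelihood, so P(k | x) ∝ π_k f_k(x); normalise over all components.
Evaluate each component's likelihood at the observed value:
  f_I = C(7,3)·0.45^3·0.55^4 = 35·0.091125·0.0915063 = 0.291848
  f_II = C(7,3)·0.59^3·0.41^4 = 35·0.205379·0.0282576 = 0.203123
  f_III = C(7,3)·0.67^3·0.33^4 = 35·0.300763·0.0118592 = 0.124838
Unnormalised posteriors:
  π_I·f_I = 0.50 × 0.291848 = 0.145924
  π_II·f_II = 0.27 × 0.203123 = 0.0548433
  π_III·f_III = 0.23 × 0.124838 = 0.0287128
Sum: 0.145924 + 0.0548433 + 0.0287128 = 0.22948
P(Group III | 3 successes out of 7) = 0.0287128 / 0.22948 ≈ 0.1251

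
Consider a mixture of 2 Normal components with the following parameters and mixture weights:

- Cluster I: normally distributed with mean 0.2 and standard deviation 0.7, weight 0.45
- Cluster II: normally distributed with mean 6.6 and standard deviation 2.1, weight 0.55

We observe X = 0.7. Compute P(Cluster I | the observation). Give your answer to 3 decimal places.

The responsibility of component k is π_k f_k(x) divided by Σ_j π_j f_j(x).
Normal densities:
  p_I = 0.441593
  p_II = 0.00366991
Prior × likelihood for each component:
  π_I·p_I = 0.45 × 0.441593 = 0.198717
  π_II·p_II = 0.55 × 0.00366991 = 0.00201845
Marginal: 0.198717 + 0.00201845 = 0.200736
So the posterior for Cluster I is 0.198717 / 0.200736 ≈ 0.990.

0.990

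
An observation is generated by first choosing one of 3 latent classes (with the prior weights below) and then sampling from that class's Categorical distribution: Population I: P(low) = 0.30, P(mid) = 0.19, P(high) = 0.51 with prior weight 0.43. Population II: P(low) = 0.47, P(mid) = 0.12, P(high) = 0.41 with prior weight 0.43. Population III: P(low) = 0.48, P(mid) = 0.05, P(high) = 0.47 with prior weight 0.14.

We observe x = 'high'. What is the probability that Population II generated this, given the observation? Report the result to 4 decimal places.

The responsibility of component k is π_k f_k(x) divided by Σ_j π_j f_j(x).
Categorical probabilities:
  f_I = 0.51
  f_II = 0.41
  f_III = 0.47
Weight by the priors:
  π_I·f_I = 0.43 × 0.51 = 0.2193
  π_II·f_II = 0.43 × 0.41 = 0.1763
  π_III·f_III = 0.14 × 0.47 = 0.0658
Normaliser: 0.2193 + 0.1763 + 0.0658 = 0.4614
P(Population II | data) ≈ 0.3821

0.3821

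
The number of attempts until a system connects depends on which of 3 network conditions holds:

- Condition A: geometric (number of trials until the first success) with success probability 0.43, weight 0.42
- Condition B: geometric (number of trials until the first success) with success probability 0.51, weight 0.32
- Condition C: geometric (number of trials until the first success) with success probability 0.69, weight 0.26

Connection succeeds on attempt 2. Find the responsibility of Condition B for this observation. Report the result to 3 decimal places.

0.335

By Bayes' theorem, P(k | x) = w_k f_k(x) / Σ_j w_j f_j(x).
Geometric probabilities:
  p_A = 0.43·(1−0.43)^1 = 0.43·0.57 = 0.2451
  p_B = 0.51·(1−0.51)^1 = 0.51·0.49 = 0.2499
  p_C = 0.69·(1−0.69)^1 = 0.69·0.31 = 0.2139
Unnormalised posteriors:
  w_A·p_A = 0.42 × 0.2451 = 0.102942
  w_B·p_B = 0.32 × 0.2499 = 0.079968
  w_C·p_C = 0.26 × 0.2139 = 0.055614
Normaliser: 0.102942 + 0.079968 + 0.055614 = 0.238524
P(Condition B | x) ≈ 0.335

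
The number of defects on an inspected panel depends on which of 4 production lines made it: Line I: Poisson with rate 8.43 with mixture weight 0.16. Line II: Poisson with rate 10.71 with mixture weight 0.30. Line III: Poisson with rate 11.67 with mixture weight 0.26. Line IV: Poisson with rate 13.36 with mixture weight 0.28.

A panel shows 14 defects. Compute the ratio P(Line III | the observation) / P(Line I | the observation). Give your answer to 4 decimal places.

Only the two components matter; the odds are (π_i f_i(x)) / (π_j f_j(x)).
Evaluate each component's likelihood at the observed value:
  L_I = 0.0229126
  L_II = 0.0668883
  L_III = 0.0851858
  L_IV = 0.104402
0.0221483 / 0.00366602 ≈ 6.0415

6.0415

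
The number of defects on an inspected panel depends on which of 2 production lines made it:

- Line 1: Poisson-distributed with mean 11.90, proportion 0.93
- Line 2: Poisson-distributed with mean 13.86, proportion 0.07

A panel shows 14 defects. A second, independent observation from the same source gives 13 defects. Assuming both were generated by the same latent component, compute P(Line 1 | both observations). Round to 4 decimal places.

By Bayes' theorem, P(k | x) = w_k f_k(x) / Σ_j w_j f_j(x).
Since both observations come from the same component, the likelihood for component k is f_k(x₁)·f_k(x₂).
  p_1 = [0.0889498] × [0.104647] = 0.00930831
  p_2 = [0.105914] × [0.106984] = 0.0113312
Weight by the priors:
  w_1·p_1 = 0.93 × 0.00930831 = 0.00865672
  w_2·p_2 = 0.07 × 0.0113312 = 0.000793183
Marginal: 0.00865672 + 0.000793183 = 0.00944991
P(Line 1 | x) ≈ 0.9161

0.9161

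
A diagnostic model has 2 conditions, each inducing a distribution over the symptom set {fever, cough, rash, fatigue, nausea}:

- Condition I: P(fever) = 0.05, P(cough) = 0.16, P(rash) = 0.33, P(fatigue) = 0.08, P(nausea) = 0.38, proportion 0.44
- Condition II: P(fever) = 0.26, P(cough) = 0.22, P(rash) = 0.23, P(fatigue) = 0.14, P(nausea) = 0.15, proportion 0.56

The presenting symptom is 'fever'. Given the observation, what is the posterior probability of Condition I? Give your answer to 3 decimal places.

0.131

Posterior ∝ prior × likelihood, so P(k | x) ∝ P(Z=k) f_k(x); normalise over all components.
Evaluate each component's likelihood at the observed value:
  L_I = P(fever | comp) = 0.05
  L_II = P(fever | comp) = 0.26
Multiply by the mixture weights:
  P(Z=I)·L_I = 0.44 × 0.05 = 0.022
  P(Z=II)·L_II = 0.56 × 0.26 = 0.1456
Evidence: 0.022 + 0.1456 = 0.1676
P(Condition I | data) ≈ 0.131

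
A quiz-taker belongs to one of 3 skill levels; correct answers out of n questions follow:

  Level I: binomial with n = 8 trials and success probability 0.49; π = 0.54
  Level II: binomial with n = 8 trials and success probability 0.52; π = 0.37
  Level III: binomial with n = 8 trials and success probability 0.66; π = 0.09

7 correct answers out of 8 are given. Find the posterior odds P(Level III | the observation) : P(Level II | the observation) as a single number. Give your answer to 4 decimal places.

Since P(k|x) ∝ π_k f_k(x), the posterior odds are π_i f_i(x) / (π_j f_j(x)).
Binomial probabilities:
  L_I = 0.0276715
  L_II = 0.039478
  L_III = 0.14838
Odds = (0.09/0.37) × (0.14838/0.039478) = 0.243243 × 3.75856 ≈ 0.9142

0.9142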